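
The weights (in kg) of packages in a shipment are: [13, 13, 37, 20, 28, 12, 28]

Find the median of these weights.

20

Step 1: Sort the data in ascending order: [12, 13, 13, 20, 28, 28, 37]
Step 2: The number of values is n = 7.
Step 3: Since n is odd, the median is the middle value at position 4: 20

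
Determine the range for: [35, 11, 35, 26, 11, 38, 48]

37

Step 1: Identify the maximum value: max = 48
Step 2: Identify the minimum value: min = 11
Step 3: Range = max - min = 48 - 11 = 37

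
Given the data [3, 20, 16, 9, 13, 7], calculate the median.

11

Step 1: Sort the data in ascending order: [3, 7, 9, 13, 16, 20]
Step 2: The number of values is n = 6.
Step 3: Since n is even, the median is the average of positions 3 and 4:
  Median = (9 + 13) / 2 = 11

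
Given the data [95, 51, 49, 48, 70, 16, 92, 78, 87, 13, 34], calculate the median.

51

Step 1: Sort the data in ascending order: [13, 16, 34, 48, 49, 51, 70, 78, 87, 92, 95]
Step 2: The number of values is n = 11.
Step 3: Since n is odd, the median is the middle value at position 6: 51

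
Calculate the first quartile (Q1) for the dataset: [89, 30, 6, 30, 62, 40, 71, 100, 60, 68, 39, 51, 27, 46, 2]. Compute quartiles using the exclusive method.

30

Step 1: Sort the data: [2, 6, 27, 30, 30, 39, 40, 46, 51, 60, 62, 68, 71, 89, 100]
Step 2: n = 15
Step 3: Using the exclusive quartile method:
  Q1 = 30
  Q2 (median) = 46
  Q3 = 68
  IQR = Q3 - Q1 = 68 - 30 = 38
Step 4: Q1 = 30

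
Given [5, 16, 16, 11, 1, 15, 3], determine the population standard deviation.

5.9966

Step 1: Compute the mean: 9.5714
Step 2: Sum of squared deviations from the mean: 251.7143
Step 3: Population variance = 251.7143 / 7 = 35.9592
Step 4: Standard deviation = sqrt(35.9592) = 5.9966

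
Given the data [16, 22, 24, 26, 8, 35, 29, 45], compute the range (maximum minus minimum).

37

Step 1: Identify the maximum value: max = 45
Step 2: Identify the minimum value: min = 8
Step 3: Range = max - min = 45 - 8 = 37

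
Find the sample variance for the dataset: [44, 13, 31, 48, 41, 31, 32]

134.5714

Step 1: Compute the mean: (44 + 13 + 31 + 48 + 41 + 31 + 32) / 7 = 34.2857
Step 2: Compute squared deviations from the mean:
  (44 - 34.2857)^2 = 94.3673
  (13 - 34.2857)^2 = 453.0816
  (31 - 34.2857)^2 = 10.7959
  (48 - 34.2857)^2 = 188.0816
  (41 - 34.2857)^2 = 45.0816
  (31 - 34.2857)^2 = 10.7959
  (32 - 34.2857)^2 = 5.2245
Step 3: Sum of squared deviations = 807.4286
Step 4: Sample variance = 807.4286 / 6 = 134.5714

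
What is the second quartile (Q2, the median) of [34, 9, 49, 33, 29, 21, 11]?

29

Step 1: Sort the data: [9, 11, 21, 29, 33, 34, 49]
Step 2: n = 7
Step 3: Q2 is the median. Since n is odd, it is the middle value at position 4: 29
Step 4: Q2 = 29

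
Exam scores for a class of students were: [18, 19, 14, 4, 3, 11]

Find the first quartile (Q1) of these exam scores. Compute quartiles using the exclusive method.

3.75

Step 1: Sort the data: [3, 4, 11, 14, 18, 19]
Step 2: n = 6
Step 3: Using the exclusive quartile method:
  Q1 = 3.75
  Q2 (median) = 12.5
  Q3 = 18.25
  IQR = Q3 - Q1 = 18.25 - 3.75 = 14.5
Step 4: Q1 = 3.75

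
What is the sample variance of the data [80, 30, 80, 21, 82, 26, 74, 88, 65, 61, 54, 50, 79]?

529.6923

Step 1: Compute the mean: (80 + 30 + 80 + 21 + 82 + 26 + 74 + 88 + 65 + 61 + 54 + 50 + 79) / 13 = 60.7692
Step 2: Compute squared deviations from the mean:
  (80 - 60.7692)^2 = 369.8225
  (30 - 60.7692)^2 = 946.7456
  (80 - 60.7692)^2 = 369.8225
  (21 - 60.7692)^2 = 1581.5917
  (82 - 60.7692)^2 = 450.7456
  (26 - 60.7692)^2 = 1208.8994
  (74 - 60.7692)^2 = 175.0533
  (88 - 60.7692)^2 = 741.5148
  (65 - 60.7692)^2 = 17.8994
  (61 - 60.7692)^2 = 0.0533
  (54 - 60.7692)^2 = 45.8225
  (50 - 60.7692)^2 = 115.9763
  (79 - 60.7692)^2 = 332.3609
Step 3: Sum of squared deviations = 6356.3077
Step 4: Sample variance = 6356.3077 / 12 = 529.6923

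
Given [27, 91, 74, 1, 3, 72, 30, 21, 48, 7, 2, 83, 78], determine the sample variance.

1180.7308

Step 1: Compute the mean: (27 + 91 + 74 + 1 + 3 + 72 + 30 + 21 + 48 + 7 + 2 + 83 + 78) / 13 = 41.3077
Step 2: Compute squared deviations from the mean:
  (27 - 41.3077)^2 = 204.7101
  (91 - 41.3077)^2 = 2469.3254
  (74 - 41.3077)^2 = 1068.787
  (1 - 41.3077)^2 = 1624.7101
  (3 - 41.3077)^2 = 1467.4793
  (72 - 41.3077)^2 = 942.0178
  (30 - 41.3077)^2 = 127.8639
  (21 - 41.3077)^2 = 412.4024
  (48 - 41.3077)^2 = 44.787
  (7 - 41.3077)^2 = 1177.0178
  (2 - 41.3077)^2 = 1545.0947
  (83 - 41.3077)^2 = 1738.2485
  (78 - 41.3077)^2 = 1346.3254
Step 3: Sum of squared deviations = 14168.7692
Step 4: Sample variance = 14168.7692 / 12 = 1180.7308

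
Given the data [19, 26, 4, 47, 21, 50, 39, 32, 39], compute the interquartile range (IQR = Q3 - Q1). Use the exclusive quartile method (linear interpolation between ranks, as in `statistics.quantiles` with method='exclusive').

23

Step 1: Sort the data: [4, 19, 21, 26, 32, 39, 39, 47, 50]
Step 2: n = 9
Step 3: Using the exclusive quartile method:
  Q1 = 20
  Q2 (median) = 32
  Q3 = 43
  IQR = Q3 - Q1 = 43 - 20 = 23
Step 4: IQR = 23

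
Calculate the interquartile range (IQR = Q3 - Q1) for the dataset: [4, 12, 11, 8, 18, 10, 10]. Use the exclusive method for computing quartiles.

4

Step 1: Sort the data: [4, 8, 10, 10, 11, 12, 18]
Step 2: n = 7
Step 3: Using the exclusive quartile method:
  Q1 = 8
  Q2 (median) = 10
  Q3 = 12
  IQR = Q3 - Q1 = 12 - 8 = 4
Step 4: IQR = 4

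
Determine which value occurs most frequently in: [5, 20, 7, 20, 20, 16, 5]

20

Step 1: Count the frequency of each value:
  5: appears 2 time(s)
  7: appears 1 time(s)
  16: appears 1 time(s)
  20: appears 3 time(s)
Step 2: The value 20 appears most frequently (3 times).
Step 3: Mode = 20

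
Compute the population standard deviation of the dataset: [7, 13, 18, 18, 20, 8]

5.0662

Step 1: Compute the mean: 14
Step 2: Sum of squared deviations from the mean: 154
Step 3: Population variance = 154 / 6 = 25.6667
Step 4: Standard deviation = sqrt(25.6667) = 5.0662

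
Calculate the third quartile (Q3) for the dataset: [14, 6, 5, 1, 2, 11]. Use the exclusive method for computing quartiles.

11.75

Step 1: Sort the data: [1, 2, 5, 6, 11, 14]
Step 2: n = 6
Step 3: Using the exclusive quartile method:
  Q1 = 1.75
  Q2 (median) = 5.5
  Q3 = 11.75
  IQR = Q3 - Q1 = 11.75 - 1.75 = 10
Step 4: Q3 = 11.75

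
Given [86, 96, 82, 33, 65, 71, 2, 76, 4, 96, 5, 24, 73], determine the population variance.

1194.4379

Step 1: Compute the mean: (86 + 96 + 82 + 33 + 65 + 71 + 2 + 76 + 4 + 96 + 5 + 24 + 73) / 13 = 54.8462
Step 2: Compute squared deviations from the mean:
  (86 - 54.8462)^2 = 970.5621
  (96 - 54.8462)^2 = 1693.6391
  (82 - 54.8462)^2 = 737.3314
  (33 - 54.8462)^2 = 477.2544
  (65 - 54.8462)^2 = 103.1006
  (71 - 54.8462)^2 = 260.9467
  (2 - 54.8462)^2 = 2792.716
  (76 - 54.8462)^2 = 447.4852
  (4 - 54.8462)^2 = 2585.3314
  (96 - 54.8462)^2 = 1693.6391
  (5 - 54.8462)^2 = 2484.6391
  (24 - 54.8462)^2 = 951.4852
  (73 - 54.8462)^2 = 329.5621
Step 3: Sum of squared deviations = 15527.6923
Step 4: Population variance = 15527.6923 / 13 = 1194.4379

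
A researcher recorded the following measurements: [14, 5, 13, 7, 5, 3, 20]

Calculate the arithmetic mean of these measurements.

9.5714

Step 1: Sum all values: 14 + 5 + 13 + 7 + 5 + 3 + 20 = 67
Step 2: Count the number of values: n = 7
Step 3: Mean = sum / n = 67 / 7 = 9.5714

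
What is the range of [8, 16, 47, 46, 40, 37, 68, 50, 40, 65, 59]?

60

Step 1: Identify the maximum value: max = 68
Step 2: Identify the minimum value: min = 8
Step 3: Range = max - min = 68 - 8 = 60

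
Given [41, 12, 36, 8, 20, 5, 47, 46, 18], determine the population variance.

247.4321

Step 1: Compute the mean: (41 + 12 + 36 + 8 + 20 + 5 + 47 + 46 + 18) / 9 = 25.8889
Step 2: Compute squared deviations from the mean:
  (41 - 25.8889)^2 = 228.3457
  (12 - 25.8889)^2 = 192.9012
  (36 - 25.8889)^2 = 102.2346
  (8 - 25.8889)^2 = 320.0123
  (20 - 25.8889)^2 = 34.679
  (5 - 25.8889)^2 = 436.3457
  (47 - 25.8889)^2 = 445.679
  (46 - 25.8889)^2 = 404.4568
  (18 - 25.8889)^2 = 62.2346
Step 3: Sum of squared deviations = 2226.8889
Step 4: Population variance = 2226.8889 / 9 = 247.4321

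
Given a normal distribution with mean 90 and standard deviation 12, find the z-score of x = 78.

-1

Step 1: Recall the z-score formula: z = (x - mu) / sigma
Step 2: Substitute values: z = (78 - 90) / 12
Step 3: z = -12 / 12 = -1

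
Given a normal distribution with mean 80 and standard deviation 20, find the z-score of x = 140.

3

Step 1: Recall the z-score formula: z = (x - mu) / sigma
Step 2: Substitute values: z = (140 - 80) / 20
Step 3: z = 60 / 20 = 3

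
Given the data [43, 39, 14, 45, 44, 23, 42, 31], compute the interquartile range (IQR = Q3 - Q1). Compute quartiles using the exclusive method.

18.75

Step 1: Sort the data: [14, 23, 31, 39, 42, 43, 44, 45]
Step 2: n = 8
Step 3: Using the exclusive quartile method:
  Q1 = 25
  Q2 (median) = 40.5
  Q3 = 43.75
  IQR = Q3 - Q1 = 43.75 - 25 = 18.75
Step 4: IQR = 18.75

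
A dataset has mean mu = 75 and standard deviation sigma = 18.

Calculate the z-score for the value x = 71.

-0.2222

Step 1: Recall the z-score formula: z = (x - mu) / sigma
Step 2: Substitute values: z = (71 - 75) / 18
Step 3: z = -4 / 18 = -0.2222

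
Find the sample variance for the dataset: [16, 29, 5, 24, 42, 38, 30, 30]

140.2143

Step 1: Compute the mean: (16 + 29 + 5 + 24 + 42 + 38 + 30 + 30) / 8 = 26.75
Step 2: Compute squared deviations from the mean:
  (16 - 26.75)^2 = 115.5625
  (29 - 26.75)^2 = 5.0625
  (5 - 26.75)^2 = 473.0625
  (24 - 26.75)^2 = 7.5625
  (42 - 26.75)^2 = 232.5625
  (38 - 26.75)^2 = 126.5625
  (30 - 26.75)^2 = 10.5625
  (30 - 26.75)^2 = 10.5625
Step 3: Sum of squared deviations = 981.5
Step 4: Sample variance = 981.5 / 7 = 140.2143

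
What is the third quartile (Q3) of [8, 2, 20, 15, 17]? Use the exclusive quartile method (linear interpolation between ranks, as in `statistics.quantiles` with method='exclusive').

18.5

Step 1: Sort the data: [2, 8, 15, 17, 20]
Step 2: n = 5
Step 3: Using the exclusive quartile method:
  Q1 = 5
  Q2 (median) = 15
  Q3 = 18.5
  IQR = Q3 - Q1 = 18.5 - 5 = 13.5
Step 4: Q3 = 18.5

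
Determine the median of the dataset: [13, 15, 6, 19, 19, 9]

14

Step 1: Sort the data in ascending order: [6, 9, 13, 15, 19, 19]
Step 2: The number of values is n = 6.
Step 3: Since n is even, the median is the average of positions 3 and 4:
  Median = (13 + 15) / 2 = 14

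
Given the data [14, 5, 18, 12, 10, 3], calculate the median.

11

Step 1: Sort the data in ascending order: [3, 5, 10, 12, 14, 18]
Step 2: The number of values is n = 6.
Step 3: Since n is even, the median is the average of positions 3 and 4:
  Median = (10 + 12) / 2 = 11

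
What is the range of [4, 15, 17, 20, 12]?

16

Step 1: Identify the maximum value: max = 20
Step 2: Identify the minimum value: min = 4
Step 3: Range = max - min = 20 - 4 = 16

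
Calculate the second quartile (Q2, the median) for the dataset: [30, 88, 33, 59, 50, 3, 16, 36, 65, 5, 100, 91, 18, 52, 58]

50

Step 1: Sort the data: [3, 5, 16, 18, 30, 33, 36, 50, 52, 58, 59, 65, 88, 91, 100]
Step 2: n = 15
Step 3: Q2 is the median. Since n is odd, it is the middle value at position 8: 50
Step 4: Q2 = 50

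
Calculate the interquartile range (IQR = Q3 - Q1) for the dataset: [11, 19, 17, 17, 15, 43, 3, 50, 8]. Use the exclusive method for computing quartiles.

21.5

Step 1: Sort the data: [3, 8, 11, 15, 17, 17, 19, 43, 50]
Step 2: n = 9
Step 3: Using the exclusive quartile method:
  Q1 = 9.5
  Q2 (median) = 17
  Q3 = 31
  IQR = Q3 - Q1 = 31 - 9.5 = 21.5
Step 4: IQR = 21.5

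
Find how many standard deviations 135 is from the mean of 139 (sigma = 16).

-0.25

Step 1: Recall the z-score formula: z = (x - mu) / sigma
Step 2: Substitute values: z = (135 - 139) / 16
Step 3: z = -4 / 16 = -0.25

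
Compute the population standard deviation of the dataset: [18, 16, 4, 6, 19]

6.3119

Step 1: Compute the mean: 12.6
Step 2: Sum of squared deviations from the mean: 199.2
Step 3: Population variance = 199.2 / 5 = 39.84
Step 4: Standard deviation = sqrt(39.84) = 6.3119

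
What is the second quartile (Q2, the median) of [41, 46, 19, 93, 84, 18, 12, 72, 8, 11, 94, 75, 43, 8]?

42

Step 1: Sort the data: [8, 8, 11, 12, 18, 19, 41, 43, 46, 72, 75, 84, 93, 94]
Step 2: n = 14
Step 3: Q2 is the median. Since n is even, it is the average of the values at positions 7 and 8:
  Q2 = (41 + 43) / 2 = 42
Step 4: Q2 = 42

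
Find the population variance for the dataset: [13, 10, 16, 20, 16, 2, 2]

42.4898

Step 1: Compute the mean: (13 + 10 + 16 + 20 + 16 + 2 + 2) / 7 = 11.2857
Step 2: Compute squared deviations from the mean:
  (13 - 11.2857)^2 = 2.9388
  (10 - 11.2857)^2 = 1.6531
  (16 - 11.2857)^2 = 22.2245
  (20 - 11.2857)^2 = 75.9388
  (16 - 11.2857)^2 = 22.2245
  (2 - 11.2857)^2 = 86.2245
  (2 - 11.2857)^2 = 86.2245
Step 3: Sum of squared deviations = 297.4286
Step 4: Population variance = 297.4286 / 7 = 42.4898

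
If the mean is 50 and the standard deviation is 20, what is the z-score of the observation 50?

0

Step 1: Recall the z-score formula: z = (x - mu) / sigma
Step 2: Substitute values: z = (50 - 50) / 20
Step 3: z = 0 / 20 = 0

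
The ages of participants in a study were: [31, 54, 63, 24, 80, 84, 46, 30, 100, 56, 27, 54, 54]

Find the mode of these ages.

54

Step 1: Count the frequency of each value:
  24: appears 1 time(s)
  27: appears 1 time(s)
  30: appears 1 time(s)
  31: appears 1 time(s)
  46: appears 1 time(s)
  54: appears 3 time(s)
  56: appears 1 time(s)
  63: appears 1 time(s)
  80: appears 1 time(s)
  84: appears 1 time(s)
  100: appears 1 time(s)
Step 2: The value 54 appears most frequently (3 times).
Step 3: Mode = 54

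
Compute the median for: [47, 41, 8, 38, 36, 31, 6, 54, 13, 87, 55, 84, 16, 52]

39.5

Step 1: Sort the data in ascending order: [6, 8, 13, 16, 31, 36, 38, 41, 47, 52, 54, 55, 84, 87]
Step 2: The number of values is n = 14.
Step 3: Since n is even, the median is the average of positions 7 and 8:
  Median = (38 + 41) / 2 = 39.5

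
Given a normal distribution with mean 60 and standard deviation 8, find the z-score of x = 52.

-1

Step 1: Recall the z-score formula: z = (x - mu) / sigma
Step 2: Substitute values: z = (52 - 60) / 8
Step 3: z = -8 / 8 = -1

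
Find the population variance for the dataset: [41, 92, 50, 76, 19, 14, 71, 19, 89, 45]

770.04

Step 1: Compute the mean: (41 + 92 + 50 + 76 + 19 + 14 + 71 + 19 + 89 + 45) / 10 = 51.6
Step 2: Compute squared deviations from the mean:
  (41 - 51.6)^2 = 112.36
  (92 - 51.6)^2 = 1632.16
  (50 - 51.6)^2 = 2.56
  (76 - 51.6)^2 = 595.36
  (19 - 51.6)^2 = 1062.76
  (14 - 51.6)^2 = 1413.76
  (71 - 51.6)^2 = 376.36
  (19 - 51.6)^2 = 1062.76
  (89 - 51.6)^2 = 1398.76
  (45 - 51.6)^2 = 43.56
Step 3: Sum of squared deviations = 7700.4
Step 4: Population variance = 7700.4 / 10 = 770.04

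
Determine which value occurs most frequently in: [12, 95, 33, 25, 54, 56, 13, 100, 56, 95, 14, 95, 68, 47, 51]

95

Step 1: Count the frequency of each value:
  12: appears 1 time(s)
  13: appears 1 time(s)
  14: appears 1 time(s)
  25: appears 1 time(s)
  33: appears 1 time(s)
  47: appears 1 time(s)
  51: appears 1 time(s)
  54: appears 1 time(s)
  56: appears 2 time(s)
  68: appears 1 time(s)
  95: appears 3 time(s)
  100: appears 1 time(s)
Step 2: The value 95 appears most frequently (3 times).
Step 3: Mode = 95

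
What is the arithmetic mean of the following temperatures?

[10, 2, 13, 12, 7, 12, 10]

9.4286

Step 1: Sum all values: 10 + 2 + 13 + 12 + 7 + 12 + 10 = 66
Step 2: Count the number of values: n = 7
Step 3: Mean = sum / n = 66 / 7 = 9.4286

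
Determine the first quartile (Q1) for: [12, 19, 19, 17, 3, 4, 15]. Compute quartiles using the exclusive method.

4

Step 1: Sort the data: [3, 4, 12, 15, 17, 19, 19]
Step 2: n = 7
Step 3: Using the exclusive quartile method:
  Q1 = 4
  Q2 (median) = 15
  Q3 = 19
  IQR = Q3 - Q1 = 19 - 4 = 15
Step 4: Q1 = 4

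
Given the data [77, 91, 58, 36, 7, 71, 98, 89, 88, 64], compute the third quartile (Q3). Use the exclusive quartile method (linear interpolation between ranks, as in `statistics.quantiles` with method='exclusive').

89.5

Step 1: Sort the data: [7, 36, 58, 64, 71, 77, 88, 89, 91, 98]
Step 2: n = 10
Step 3: Using the exclusive quartile method:
  Q1 = 52.5
  Q2 (median) = 74
  Q3 = 89.5
  IQR = Q3 - Q1 = 89.5 - 52.5 = 37
Step 4: Q3 = 89.5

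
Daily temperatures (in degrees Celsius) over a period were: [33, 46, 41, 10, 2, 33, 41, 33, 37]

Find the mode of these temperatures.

33

Step 1: Count the frequency of each value:
  2: appears 1 time(s)
  10: appears 1 time(s)
  33: appears 3 time(s)
  37: appears 1 time(s)
  41: appears 2 time(s)
  46: appears 1 time(s)
Step 2: The value 33 appears most frequently (3 times).
Step 3: Mode = 33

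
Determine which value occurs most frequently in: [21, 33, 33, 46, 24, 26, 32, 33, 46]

33

Step 1: Count the frequency of each value:
  21: appears 1 time(s)
  24: appears 1 time(s)
  26: appears 1 time(s)
  32: appears 1 time(s)
  33: appears 3 time(s)
  46: appears 2 time(s)
Step 2: The value 33 appears most frequently (3 times).
Step 3: Mode = 33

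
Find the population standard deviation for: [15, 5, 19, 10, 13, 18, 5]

5.3031

Step 1: Compute the mean: 12.1429
Step 2: Sum of squared deviations from the mean: 196.8571
Step 3: Population variance = 196.8571 / 7 = 28.1224
Step 4: Standard deviation = sqrt(28.1224) = 5.3031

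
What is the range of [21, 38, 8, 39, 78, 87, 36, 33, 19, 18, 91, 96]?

88

Step 1: Identify the maximum value: max = 96
Step 2: Identify the minimum value: min = 8
Step 3: Range = max - min = 96 - 8 = 88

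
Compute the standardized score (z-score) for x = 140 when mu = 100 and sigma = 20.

2

Step 1: Recall the z-score formula: z = (x - mu) / sigma
Step 2: Substitute values: z = (140 - 100) / 20
Step 3: z = 40 / 20 = 2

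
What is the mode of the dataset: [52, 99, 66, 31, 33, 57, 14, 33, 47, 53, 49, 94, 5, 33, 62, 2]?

33

Step 1: Count the frequency of each value:
  2: appears 1 time(s)
  5: appears 1 time(s)
  14: appears 1 time(s)
  31: appears 1 time(s)
  33: appears 3 time(s)
  47: appears 1 time(s)
  49: appears 1 time(s)
  52: appears 1 time(s)
  53: appears 1 time(s)
  57: appears 1 time(s)
  62: appears 1 time(s)
  66: appears 1 time(s)
  94: appears 1 time(s)
  99: appears 1 time(s)
Step 2: The value 33 appears most frequently (3 times).
Step 3: Mode = 33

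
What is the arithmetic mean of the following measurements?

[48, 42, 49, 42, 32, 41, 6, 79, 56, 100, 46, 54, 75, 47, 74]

52.7333

Step 1: Sum all values: 48 + 42 + 49 + 42 + 32 + 41 + 6 + 79 + 56 + 100 + 46 + 54 + 75 + 47 + 74 = 791
Step 2: Count the number of values: n = 15
Step 3: Mean = sum / n = 791 / 15 = 52.7333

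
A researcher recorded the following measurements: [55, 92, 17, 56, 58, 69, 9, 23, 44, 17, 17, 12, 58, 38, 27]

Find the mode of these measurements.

17

Step 1: Count the frequency of each value:
  9: appears 1 time(s)
  12: appears 1 time(s)
  17: appears 3 time(s)
  23: appears 1 time(s)
  27: appears 1 time(s)
  38: appears 1 time(s)
  44: appears 1 time(s)
  55: appears 1 time(s)
  56: appears 1 time(s)
  58: appears 2 time(s)
  69: appears 1 time(s)
  92: appears 1 time(s)
Step 2: The value 17 appears most frequently (3 times).
Step 3: Mode = 17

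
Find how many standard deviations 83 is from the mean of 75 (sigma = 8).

1

Step 1: Recall the z-score formula: z = (x - mu) / sigma
Step 2: Substitute values: z = (83 - 75) / 8
Step 3: z = 8 / 8 = 1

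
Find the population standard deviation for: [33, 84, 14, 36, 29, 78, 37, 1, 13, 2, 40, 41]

25.0233

Step 1: Compute the mean: 34
Step 2: Sum of squared deviations from the mean: 7514
Step 3: Population variance = 7514 / 12 = 626.1667
Step 4: Standard deviation = sqrt(626.1667) = 25.0233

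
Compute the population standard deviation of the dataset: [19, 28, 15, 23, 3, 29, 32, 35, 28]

9.3584

Step 1: Compute the mean: 23.5556
Step 2: Sum of squared deviations from the mean: 788.2222
Step 3: Population variance = 788.2222 / 9 = 87.5802
Step 4: Standard deviation = sqrt(87.5802) = 9.3584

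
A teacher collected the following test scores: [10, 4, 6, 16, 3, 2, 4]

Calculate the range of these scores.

14

Step 1: Identify the maximum value: max = 16
Step 2: Identify the minimum value: min = 2
Step 3: Range = max - min = 16 - 2 = 14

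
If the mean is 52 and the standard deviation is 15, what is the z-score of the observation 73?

1.4

Step 1: Recall the z-score formula: z = (x - mu) / sigma
Step 2: Substitute values: z = (73 - 52) / 15
Step 3: z = 21 / 15 = 1.4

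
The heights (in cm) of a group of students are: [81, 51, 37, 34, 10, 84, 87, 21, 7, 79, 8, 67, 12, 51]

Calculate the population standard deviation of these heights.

29.4969

Step 1: Compute the mean: 44.9286
Step 2: Sum of squared deviations from the mean: 12180.9286
Step 3: Population variance = 12180.9286 / 14 = 870.0663
Step 4: Standard deviation = sqrt(870.0663) = 29.4969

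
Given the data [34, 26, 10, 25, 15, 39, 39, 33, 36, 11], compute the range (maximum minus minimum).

29

Step 1: Identify the maximum value: max = 39
Step 2: Identify the minimum value: min = 10
Step 3: Range = max - min = 39 - 10 = 29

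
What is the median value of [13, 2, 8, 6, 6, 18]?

7

Step 1: Sort the data in ascending order: [2, 6, 6, 8, 13, 18]
Step 2: The number of values is n = 6.
Step 3: Since n is even, the median is the average of positions 3 and 4:
  Median = (6 + 8) / 2 = 7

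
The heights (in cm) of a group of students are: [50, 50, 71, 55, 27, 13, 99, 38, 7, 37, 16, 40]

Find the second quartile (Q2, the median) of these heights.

39

Step 1: Sort the data: [7, 13, 16, 27, 37, 38, 40, 50, 50, 55, 71, 99]
Step 2: n = 12
Step 3: Q2 is the median. Since n is even, it is the average of the values at positions 6 and 7:
  Q2 = (38 + 40) / 2 = 39
Step 4: Q2 = 39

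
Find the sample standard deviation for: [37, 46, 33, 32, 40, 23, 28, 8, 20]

11.4782

Step 1: Compute the mean: 29.6667
Step 2: Sum of squared deviations from the mean: 1054
Step 3: Sample variance = 1054 / 8 = 131.75
Step 4: Standard deviation = sqrt(131.75) = 11.4782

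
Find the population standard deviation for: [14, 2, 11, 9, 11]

4.0299

Step 1: Compute the mean: 9.4
Step 2: Sum of squared deviations from the mean: 81.2
Step 3: Population variance = 81.2 / 5 = 16.24
Step 4: Standard deviation = sqrt(16.24) = 4.0299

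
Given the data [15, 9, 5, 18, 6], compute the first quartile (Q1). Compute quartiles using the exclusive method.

5.5

Step 1: Sort the data: [5, 6, 9, 15, 18]
Step 2: n = 5
Step 3: Using the exclusive quartile method:
  Q1 = 5.5
  Q2 (median) = 9
  Q3 = 16.5
  IQR = Q3 - Q1 = 16.5 - 5.5 = 11
Step 4: Q1 = 5.5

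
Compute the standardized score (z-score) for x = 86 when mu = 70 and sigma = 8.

2

Step 1: Recall the z-score formula: z = (x - mu) / sigma
Step 2: Substitute values: z = (86 - 70) / 8
Step 3: z = 16 / 8 = 2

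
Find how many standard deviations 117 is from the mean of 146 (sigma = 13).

-2.2308

Step 1: Recall the z-score formula: z = (x - mu) / sigma
Step 2: Substitute values: z = (117 - 146) / 13
Step 3: z = -29 / 13 = -2.2308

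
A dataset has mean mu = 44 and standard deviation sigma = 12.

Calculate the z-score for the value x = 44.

0

Step 1: Recall the z-score formula: z = (x - mu) / sigma
Step 2: Substitute values: z = (44 - 44) / 12
Step 3: z = 0 / 12 = 0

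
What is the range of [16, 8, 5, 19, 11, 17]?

14

Step 1: Identify the maximum value: max = 19
Step 2: Identify the minimum value: min = 5
Step 3: Range = max - min = 19 - 5 = 14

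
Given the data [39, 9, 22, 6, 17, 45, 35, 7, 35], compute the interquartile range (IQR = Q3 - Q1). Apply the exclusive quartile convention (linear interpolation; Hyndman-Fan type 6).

29

Step 1: Sort the data: [6, 7, 9, 17, 22, 35, 35, 39, 45]
Step 2: n = 9
Step 3: Using the exclusive quartile method:
  Q1 = 8
  Q2 (median) = 22
  Q3 = 37
  IQR = Q3 - Q1 = 37 - 8 = 29
Step 4: IQR = 29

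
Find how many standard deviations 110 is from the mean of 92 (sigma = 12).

1.5

Step 1: Recall the z-score formula: z = (x - mu) / sigma
Step 2: Substitute values: z = (110 - 92) / 12
Step 3: z = 18 / 12 = 1.5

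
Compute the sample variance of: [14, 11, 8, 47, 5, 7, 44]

326.2857

Step 1: Compute the mean: (14 + 11 + 8 + 47 + 5 + 7 + 44) / 7 = 19.4286
Step 2: Compute squared deviations from the mean:
  (14 - 19.4286)^2 = 29.4694
  (11 - 19.4286)^2 = 71.0408
  (8 - 19.4286)^2 = 130.6122
  (47 - 19.4286)^2 = 760.1837
  (5 - 19.4286)^2 = 208.1837
  (7 - 19.4286)^2 = 154.4694
  (44 - 19.4286)^2 = 603.7551
Step 3: Sum of squared deviations = 1957.7143
Step 4: Sample variance = 1957.7143 / 6 = 326.2857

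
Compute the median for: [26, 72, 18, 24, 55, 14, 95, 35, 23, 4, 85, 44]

30.5

Step 1: Sort the data in ascending order: [4, 14, 18, 23, 24, 26, 35, 44, 55, 72, 85, 95]
Step 2: The number of values is n = 12.
Step 3: Since n is even, the median is the average of positions 6 and 7:
  Median = (26 + 35) / 2 = 30.5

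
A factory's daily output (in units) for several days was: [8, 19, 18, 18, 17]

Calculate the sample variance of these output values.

20.5

Step 1: Compute the mean: (8 + 19 + 18 + 18 + 17) / 5 = 16
Step 2: Compute squared deviations from the mean:
  (8 - 16)^2 = 64
  (19 - 16)^2 = 9
  (18 - 16)^2 = 4
  (18 - 16)^2 = 4
  (17 - 16)^2 = 1
Step 3: Sum of squared deviations = 82
Step 4: Sample variance = 82 / 4 = 20.5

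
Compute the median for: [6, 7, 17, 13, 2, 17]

10

Step 1: Sort the data in ascending order: [2, 6, 7, 13, 17, 17]
Step 2: The number of values is n = 6.
Step 3: Since n is even, the median is the average of positions 3 and 4:
  Median = (7 + 13) / 2 = 10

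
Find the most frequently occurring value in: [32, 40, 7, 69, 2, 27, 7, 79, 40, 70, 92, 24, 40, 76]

40

Step 1: Count the frequency of each value:
  2: appears 1 time(s)
  7: appears 2 time(s)
  24: appears 1 time(s)
  27: appears 1 time(s)
  32: appears 1 time(s)
  40: appears 3 time(s)
  69: appears 1 time(s)
  70: appears 1 time(s)
  76: appears 1 time(s)
  79: appears 1 time(s)
  92: appears 1 time(s)
Step 2: The value 40 appears most frequently (3 times).
Step 3: Mode = 40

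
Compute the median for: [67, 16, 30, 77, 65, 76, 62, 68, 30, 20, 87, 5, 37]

62

Step 1: Sort the data in ascending order: [5, 16, 20, 30, 30, 37, 62, 65, 67, 68, 76, 77, 87]
Step 2: The number of values is n = 13.
Step 3: Since n is odd, the median is the middle value at position 7: 62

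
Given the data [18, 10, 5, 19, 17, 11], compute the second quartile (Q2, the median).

14

Step 1: Sort the data: [5, 10, 11, 17, 18, 19]
Step 2: n = 6
Step 3: Q2 is the median. Since n is even, it is the average of the values at positions 3 and 4:
  Q2 = (11 + 17) / 2 = 14
Step 4: Q2 = 14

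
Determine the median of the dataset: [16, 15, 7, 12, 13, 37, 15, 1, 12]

13

Step 1: Sort the data in ascending order: [1, 7, 12, 12, 13, 15, 15, 16, 37]
Step 2: The number of values is n = 9.
Step 3: Since n is odd, the median is the middle value at position 5: 13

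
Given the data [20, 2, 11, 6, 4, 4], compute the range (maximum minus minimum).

18

Step 1: Identify the maximum value: max = 20
Step 2: Identify the minimum value: min = 2
Step 3: Range = max - min = 20 - 2 = 18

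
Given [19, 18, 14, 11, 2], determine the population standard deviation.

6.1123

Step 1: Compute the mean: 12.8
Step 2: Sum of squared deviations from the mean: 186.8
Step 3: Population variance = 186.8 / 5 = 37.36
Step 4: Standard deviation = sqrt(37.36) = 6.1123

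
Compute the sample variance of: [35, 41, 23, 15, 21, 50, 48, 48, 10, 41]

218.6222

Step 1: Compute the mean: (35 + 41 + 23 + 15 + 21 + 50 + 48 + 48 + 10 + 41) / 10 = 33.2
Step 2: Compute squared deviations from the mean:
  (35 - 33.2)^2 = 3.24
  (41 - 33.2)^2 = 60.84
  (23 - 33.2)^2 = 104.04
  (15 - 33.2)^2 = 331.24
  (21 - 33.2)^2 = 148.84
  (50 - 33.2)^2 = 282.24
  (48 - 33.2)^2 = 219.04
  (48 - 33.2)^2 = 219.04
  (10 - 33.2)^2 = 538.24
  (41 - 33.2)^2 = 60.84
Step 3: Sum of squared deviations = 1967.6
Step 4: Sample variance = 1967.6 / 9 = 218.6222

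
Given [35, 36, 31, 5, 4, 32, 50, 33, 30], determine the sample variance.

219.2778

Step 1: Compute the mean: (35 + 36 + 31 + 5 + 4 + 32 + 50 + 33 + 30) / 9 = 28.4444
Step 2: Compute squared deviations from the mean:
  (35 - 28.4444)^2 = 42.9753
  (36 - 28.4444)^2 = 57.0864
  (31 - 28.4444)^2 = 6.5309
  (5 - 28.4444)^2 = 549.642
  (4 - 28.4444)^2 = 597.5309
  (32 - 28.4444)^2 = 12.642
  (50 - 28.4444)^2 = 464.642
  (33 - 28.4444)^2 = 20.7531
  (30 - 28.4444)^2 = 2.4198
Step 3: Sum of squared deviations = 1754.2222
Step 4: Sample variance = 1754.2222 / 8 = 219.2778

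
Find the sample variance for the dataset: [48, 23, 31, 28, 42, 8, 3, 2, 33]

278.4444

Step 1: Compute the mean: (48 + 23 + 31 + 28 + 42 + 8 + 3 + 2 + 33) / 9 = 24.2222
Step 2: Compute squared deviations from the mean:
  (48 - 24.2222)^2 = 565.3827
  (23 - 24.2222)^2 = 1.4938
  (31 - 24.2222)^2 = 45.9383
  (28 - 24.2222)^2 = 14.2716
  (42 - 24.2222)^2 = 316.0494
  (8 - 24.2222)^2 = 263.1605
  (3 - 24.2222)^2 = 450.3827
  (2 - 24.2222)^2 = 493.8272
  (33 - 24.2222)^2 = 77.0494
Step 3: Sum of squared deviations = 2227.5556
Step 4: Sample variance = 2227.5556 / 8 = 278.4444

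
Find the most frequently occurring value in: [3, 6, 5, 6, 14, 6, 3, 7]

6

Step 1: Count the frequency of each value:
  3: appears 2 time(s)
  5: appears 1 time(s)
  6: appears 3 time(s)
  7: appears 1 time(s)
  14: appears 1 time(s)
Step 2: The value 6 appears most frequently (3 times).
Step 3: Mode = 6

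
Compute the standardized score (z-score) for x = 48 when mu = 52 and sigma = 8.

-0.5

Step 1: Recall the z-score formula: z = (x - mu) / sigma
Step 2: Substitute values: z = (48 - 52) / 8
Step 3: z = -4 / 8 = -0.5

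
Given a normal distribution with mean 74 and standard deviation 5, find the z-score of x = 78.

0.8

Step 1: Recall the z-score formula: z = (x - mu) / sigma
Step 2: Substitute values: z = (78 - 74) / 5
Step 3: z = 4 / 5 = 0.8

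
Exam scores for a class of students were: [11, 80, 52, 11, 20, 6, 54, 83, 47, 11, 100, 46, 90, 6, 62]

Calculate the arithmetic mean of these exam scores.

45.2667

Step 1: Sum all values: 11 + 80 + 52 + 11 + 20 + 6 + 54 + 83 + 47 + 11 + 100 + 46 + 90 + 6 + 62 = 679
Step 2: Count the number of values: n = 15
Step 3: Mean = sum / n = 679 / 15 = 45.2667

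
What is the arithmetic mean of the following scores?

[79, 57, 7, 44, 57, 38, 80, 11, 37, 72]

48.2

Step 1: Sum all values: 79 + 57 + 7 + 44 + 57 + 38 + 80 + 11 + 37 + 72 = 482
Step 2: Count the number of values: n = 10
Step 3: Mean = sum / n = 482 / 10 = 48.2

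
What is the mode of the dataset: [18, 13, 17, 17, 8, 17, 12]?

17

Step 1: Count the frequency of each value:
  8: appears 1 time(s)
  12: appears 1 time(s)
  13: appears 1 time(s)
  17: appears 3 time(s)
  18: appears 1 time(s)
Step 2: The value 17 appears most frequently (3 times).
Step 3: Mode = 17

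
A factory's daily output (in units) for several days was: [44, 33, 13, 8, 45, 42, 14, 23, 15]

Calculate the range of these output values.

37

Step 1: Identify the maximum value: max = 45
Step 2: Identify the minimum value: min = 8
Step 3: Range = max - min = 45 - 8 = 37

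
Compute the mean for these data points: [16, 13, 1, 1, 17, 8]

9.3333

Step 1: Sum all values: 16 + 13 + 1 + 1 + 17 + 8 = 56
Step 2: Count the number of values: n = 6
Step 3: Mean = sum / n = 56 / 6 = 9.3333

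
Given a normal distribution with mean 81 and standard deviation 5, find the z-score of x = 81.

0

Step 1: Recall the z-score formula: z = (x - mu) / sigma
Step 2: Substitute values: z = (81 - 81) / 5
Step 3: z = 0 / 5 = 0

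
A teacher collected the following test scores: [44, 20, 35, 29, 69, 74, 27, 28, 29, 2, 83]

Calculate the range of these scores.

81

Step 1: Identify the maximum value: max = 83
Step 2: Identify the minimum value: min = 2
Step 3: Range = max - min = 83 - 2 = 81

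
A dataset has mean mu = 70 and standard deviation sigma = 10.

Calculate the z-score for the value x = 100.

3

Step 1: Recall the z-score formula: z = (x - mu) / sigma
Step 2: Substitute values: z = (100 - 70) / 10
Step 3: z = 30 / 10 = 3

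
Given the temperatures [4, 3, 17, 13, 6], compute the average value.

8.6

Step 1: Sum all values: 4 + 3 + 17 + 13 + 6 = 43
Step 2: Count the number of values: n = 5
Step 3: Mean = sum / n = 43 / 5 = 8.6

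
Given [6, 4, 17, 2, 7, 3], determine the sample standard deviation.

5.4681

Step 1: Compute the mean: 6.5
Step 2: Sum of squared deviations from the mean: 149.5
Step 3: Sample variance = 149.5 / 5 = 29.9
Step 4: Standard deviation = sqrt(29.9) = 5.4681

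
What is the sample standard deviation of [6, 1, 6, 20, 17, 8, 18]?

7.3582

Step 1: Compute the mean: 10.8571
Step 2: Sum of squared deviations from the mean: 324.8571
Step 3: Sample variance = 324.8571 / 6 = 54.1429
Step 4: Standard deviation = sqrt(54.1429) = 7.3582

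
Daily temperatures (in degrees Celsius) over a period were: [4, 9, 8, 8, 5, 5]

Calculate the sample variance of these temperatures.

4.3

Step 1: Compute the mean: (4 + 9 + 8 + 8 + 5 + 5) / 6 = 6.5
Step 2: Compute squared deviations from the mean:
  (4 - 6.5)^2 = 6.25
  (9 - 6.5)^2 = 6.25
  (8 - 6.5)^2 = 2.25
  (8 - 6.5)^2 = 2.25
  (5 - 6.5)^2 = 2.25
  (5 - 6.5)^2 = 2.25
Step 3: Sum of squared deviations = 21.5
Step 4: Sample variance = 21.5 / 5 = 4.3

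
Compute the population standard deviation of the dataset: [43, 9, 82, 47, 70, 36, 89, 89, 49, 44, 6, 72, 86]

27.3935

Step 1: Compute the mean: 55.5385
Step 2: Sum of squared deviations from the mean: 9755.2308
Step 3: Population variance = 9755.2308 / 13 = 750.4024
Step 4: Standard deviation = sqrt(750.4024) = 27.3935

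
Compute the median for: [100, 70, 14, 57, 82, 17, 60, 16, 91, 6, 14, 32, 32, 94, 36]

36

Step 1: Sort the data in ascending order: [6, 14, 14, 16, 17, 32, 32, 36, 57, 60, 70, 82, 91, 94, 100]
Step 2: The number of values is n = 15.
Step 3: Since n is odd, the median is the middle value at position 8: 36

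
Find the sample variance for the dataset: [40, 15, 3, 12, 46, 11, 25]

256.5714

Step 1: Compute the mean: (40 + 15 + 3 + 12 + 46 + 11 + 25) / 7 = 21.7143
Step 2: Compute squared deviations from the mean:
  (40 - 21.7143)^2 = 334.3673
  (15 - 21.7143)^2 = 45.0816
  (3 - 21.7143)^2 = 350.2245
  (12 - 21.7143)^2 = 94.3673
  (46 - 21.7143)^2 = 589.7959
  (11 - 21.7143)^2 = 114.7959
  (25 - 21.7143)^2 = 10.7959
Step 3: Sum of squared deviations = 1539.4286
Step 4: Sample variance = 1539.4286 / 6 = 256.5714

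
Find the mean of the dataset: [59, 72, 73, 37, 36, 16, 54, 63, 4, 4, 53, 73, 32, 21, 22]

41.2667

Step 1: Sum all values: 59 + 72 + 73 + 37 + 36 + 16 + 54 + 63 + 4 + 4 + 53 + 73 + 32 + 21 + 22 = 619
Step 2: Count the number of values: n = 15
Step 3: Mean = sum / n = 619 / 15 = 41.2667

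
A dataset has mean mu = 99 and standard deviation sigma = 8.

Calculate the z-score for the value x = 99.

0

Step 1: Recall the z-score formula: z = (x - mu) / sigma
Step 2: Substitute values: z = (99 - 99) / 8
Step 3: z = 0 / 8 = 0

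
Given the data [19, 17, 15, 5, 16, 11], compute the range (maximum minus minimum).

14

Step 1: Identify the maximum value: max = 19
Step 2: Identify the minimum value: min = 5
Step 3: Range = max - min = 19 - 5 = 14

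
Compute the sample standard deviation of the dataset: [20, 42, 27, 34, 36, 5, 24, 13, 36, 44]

12.6969

Step 1: Compute the mean: 28.1
Step 2: Sum of squared deviations from the mean: 1450.9
Step 3: Sample variance = 1450.9 / 9 = 161.2111
Step 4: Standard deviation = sqrt(161.2111) = 12.6969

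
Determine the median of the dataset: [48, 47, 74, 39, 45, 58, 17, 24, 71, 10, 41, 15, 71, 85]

46

Step 1: Sort the data in ascending order: [10, 15, 17, 24, 39, 41, 45, 47, 48, 58, 71, 71, 74, 85]
Step 2: The number of values is n = 14.
Step 3: Since n is even, the median is the average of positions 7 and 8:
  Median = (45 + 47) / 2 = 46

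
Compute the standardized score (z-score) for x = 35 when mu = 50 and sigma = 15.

-1

Step 1: Recall the z-score formula: z = (x - mu) / sigma
Step 2: Substitute values: z = (35 - 50) / 15
Step 3: z = -15 / 15 = -1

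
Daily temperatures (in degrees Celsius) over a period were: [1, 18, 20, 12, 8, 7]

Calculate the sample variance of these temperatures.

51.2

Step 1: Compute the mean: (1 + 18 + 20 + 12 + 8 + 7) / 6 = 11
Step 2: Compute squared deviations from the mean:
  (1 - 11)^2 = 100
  (18 - 11)^2 = 49
  (20 - 11)^2 = 81
  (12 - 11)^2 = 1
  (8 - 11)^2 = 9
  (7 - 11)^2 = 16
Step 3: Sum of squared deviations = 256
Step 4: Sample variance = 256 / 5 = 51.2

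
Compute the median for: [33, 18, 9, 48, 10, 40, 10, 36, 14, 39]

25.5

Step 1: Sort the data in ascending order: [9, 10, 10, 14, 18, 33, 36, 39, 40, 48]
Step 2: The number of values is n = 10.
Step 3: Since n is even, the median is the average of positions 5 and 6:
  Median = (18 + 33) / 2 = 25.5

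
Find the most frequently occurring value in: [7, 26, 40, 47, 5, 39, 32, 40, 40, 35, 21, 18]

40

Step 1: Count the frequency of each value:
  5: appears 1 time(s)
  7: appears 1 time(s)
  18: appears 1 time(s)
  21: appears 1 time(s)
  26: appears 1 time(s)
  32: appears 1 time(s)
  35: appears 1 time(s)
  39: appears 1 time(s)
  40: appears 3 time(s)
  47: appears 1 time(s)
Step 2: The value 40 appears most frequently (3 times).
Step 3: Mode = 40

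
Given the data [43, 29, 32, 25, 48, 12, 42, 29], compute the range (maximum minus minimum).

36

Step 1: Identify the maximum value: max = 48
Step 2: Identify the minimum value: min = 12
Step 3: Range = max - min = 48 - 12 = 36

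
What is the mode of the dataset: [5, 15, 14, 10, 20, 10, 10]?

10

Step 1: Count the frequency of each value:
  5: appears 1 time(s)
  10: appears 3 time(s)
  14: appears 1 time(s)
  15: appears 1 time(s)
  20: appears 1 time(s)
Step 2: The value 10 appears most frequently (3 times).
Step 3: Mode = 10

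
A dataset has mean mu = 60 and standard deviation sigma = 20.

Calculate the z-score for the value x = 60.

0

Step 1: Recall the z-score formula: z = (x - mu) / sigma
Step 2: Substitute values: z = (60 - 60) / 20
Step 3: z = 0 / 20 = 0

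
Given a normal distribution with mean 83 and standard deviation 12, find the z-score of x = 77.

-0.5

Step 1: Recall the z-score formula: z = (x - mu) / sigma
Step 2: Substitute values: z = (77 - 83) / 12
Step 3: z = -6 / 12 = -0.5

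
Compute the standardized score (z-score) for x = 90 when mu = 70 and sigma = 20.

1

Step 1: Recall the z-score formula: z = (x - mu) / sigma
Step 2: Substitute values: z = (90 - 70) / 20
Step 3: z = 20 / 20 = 1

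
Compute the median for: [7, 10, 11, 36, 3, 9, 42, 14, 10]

10

Step 1: Sort the data in ascending order: [3, 7, 9, 10, 10, 11, 14, 36, 42]
Step 2: The number of values is n = 9.
Step 3: Since n is odd, the median is the middle value at position 5: 10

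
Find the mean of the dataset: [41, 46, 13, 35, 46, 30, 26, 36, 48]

35.6667

Step 1: Sum all values: 41 + 46 + 13 + 35 + 46 + 30 + 26 + 36 + 48 = 321
Step 2: Count the number of values: n = 9
Step 3: Mean = sum / n = 321 / 9 = 35.6667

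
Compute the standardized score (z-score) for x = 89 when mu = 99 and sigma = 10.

-1

Step 1: Recall the z-score formula: z = (x - mu) / sigma
Step 2: Substitute values: z = (89 - 99) / 10
Step 3: z = -10 / 10 = -1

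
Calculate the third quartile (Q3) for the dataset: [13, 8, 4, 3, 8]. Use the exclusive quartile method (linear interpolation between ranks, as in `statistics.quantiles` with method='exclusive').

10.5

Step 1: Sort the data: [3, 4, 8, 8, 13]
Step 2: n = 5
Step 3: Using the exclusive quartile method:
  Q1 = 3.5
  Q2 (median) = 8
  Q3 = 10.5
  IQR = Q3 - Q1 = 10.5 - 3.5 = 7
Step 4: Q3 = 10.5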